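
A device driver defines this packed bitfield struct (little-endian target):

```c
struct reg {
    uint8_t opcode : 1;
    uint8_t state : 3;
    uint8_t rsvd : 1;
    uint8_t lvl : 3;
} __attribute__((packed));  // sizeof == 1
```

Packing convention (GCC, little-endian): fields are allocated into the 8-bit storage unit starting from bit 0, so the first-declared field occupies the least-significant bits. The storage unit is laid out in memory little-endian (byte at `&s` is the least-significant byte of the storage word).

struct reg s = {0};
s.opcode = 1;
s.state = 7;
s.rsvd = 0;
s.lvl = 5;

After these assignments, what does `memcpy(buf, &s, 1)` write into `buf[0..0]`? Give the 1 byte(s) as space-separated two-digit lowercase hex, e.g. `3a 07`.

af

opcode:1 = 1 → 0x1 << 0 → word 0x01
state:3 = 7 → 0x7 << 1 → word 0x0f
rsvd:1 = 0 → 0x0 << 4 → word 0x0f
lvl:3 = 5 → 0x5 << 5 → word 0xaf
word = 0xaf → little-endian bytes:
  [0]=0xaf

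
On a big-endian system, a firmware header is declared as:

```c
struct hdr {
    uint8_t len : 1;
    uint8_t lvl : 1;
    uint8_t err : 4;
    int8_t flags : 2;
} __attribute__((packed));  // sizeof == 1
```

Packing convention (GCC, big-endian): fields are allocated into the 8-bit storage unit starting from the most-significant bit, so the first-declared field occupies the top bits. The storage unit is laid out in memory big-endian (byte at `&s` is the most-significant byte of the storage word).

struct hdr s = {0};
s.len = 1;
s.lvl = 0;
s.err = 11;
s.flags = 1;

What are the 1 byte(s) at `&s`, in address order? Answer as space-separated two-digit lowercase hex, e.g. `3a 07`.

len:1 = 1 → 0x1 << 7 → word 0x80
lvl:1 = 0 → 0x0 << 6 → word 0x80
err:4 = 11 → 0xb << 2 → word 0xac
flags:2 = 1 → 0x1 << 0 → word 0xad
word = 0xad → big-endian bytes:
  [0]=0xad

ad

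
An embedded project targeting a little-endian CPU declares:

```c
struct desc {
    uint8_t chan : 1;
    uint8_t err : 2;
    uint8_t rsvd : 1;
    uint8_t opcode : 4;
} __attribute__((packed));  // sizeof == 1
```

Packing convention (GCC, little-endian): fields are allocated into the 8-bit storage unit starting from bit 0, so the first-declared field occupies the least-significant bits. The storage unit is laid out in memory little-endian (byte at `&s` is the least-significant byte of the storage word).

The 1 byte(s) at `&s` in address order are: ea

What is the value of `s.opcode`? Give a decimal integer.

[0]=0xea (little-endian) → word 0xea
chan:1 @ bit 0 → (0xea>>0)&0x1 = 0x0
err:2 @ bit 1 → (0xea>>1)&0x3 = 0x1
rsvd:1 @ bit 3 → (0xea>>3)&0x1 = 0x1
opcode:4 @ bit 4 → (0xea>>4)&0xf = 0xe  ←

14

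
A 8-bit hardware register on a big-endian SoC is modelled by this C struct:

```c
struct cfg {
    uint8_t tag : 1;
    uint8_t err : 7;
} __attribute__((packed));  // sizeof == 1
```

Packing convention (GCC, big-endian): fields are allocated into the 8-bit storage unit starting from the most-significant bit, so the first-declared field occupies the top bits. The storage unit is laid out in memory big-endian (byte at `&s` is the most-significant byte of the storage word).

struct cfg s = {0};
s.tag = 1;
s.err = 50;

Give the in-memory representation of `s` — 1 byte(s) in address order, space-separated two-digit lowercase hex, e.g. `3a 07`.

b2

[7+:1] tag=1 & 0x1 = 0x1; word=0x80
[0+:7] err=50 & 0x7f = 0x32; word=0xb2
word = 0xb2 → big-endian bytes:
  [0]=0xb2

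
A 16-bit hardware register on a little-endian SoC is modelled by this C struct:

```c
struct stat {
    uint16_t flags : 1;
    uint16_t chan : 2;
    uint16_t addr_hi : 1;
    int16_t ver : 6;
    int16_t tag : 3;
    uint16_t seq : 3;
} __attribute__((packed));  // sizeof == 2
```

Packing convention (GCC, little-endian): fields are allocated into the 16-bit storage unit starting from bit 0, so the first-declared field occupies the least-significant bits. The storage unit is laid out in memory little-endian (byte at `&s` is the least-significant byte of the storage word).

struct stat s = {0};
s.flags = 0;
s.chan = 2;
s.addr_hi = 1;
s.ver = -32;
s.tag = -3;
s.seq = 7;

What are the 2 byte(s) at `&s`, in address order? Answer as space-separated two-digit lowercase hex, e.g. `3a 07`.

0c f6

[0+:1] flags=0 & 0x1 = 0x0; word=0x0000
[1+:2] chan=2 & 0x3 = 0x2; word=0x0004
[3+:1] addr_hi=1 & 0x1 = 0x1; word=0x000c
[4+:6] ver=-32 & 0x3f = 0x20; word=0x020c
[10+:3] tag=-3 & 0x7 = 0x5; word=0x160c
[13+:3] seq=7 & 0x7 = 0x7; word=0xf60c
word = 0xf60c → little-endian bytes:
  [0]=0x0c  [1]=0xf6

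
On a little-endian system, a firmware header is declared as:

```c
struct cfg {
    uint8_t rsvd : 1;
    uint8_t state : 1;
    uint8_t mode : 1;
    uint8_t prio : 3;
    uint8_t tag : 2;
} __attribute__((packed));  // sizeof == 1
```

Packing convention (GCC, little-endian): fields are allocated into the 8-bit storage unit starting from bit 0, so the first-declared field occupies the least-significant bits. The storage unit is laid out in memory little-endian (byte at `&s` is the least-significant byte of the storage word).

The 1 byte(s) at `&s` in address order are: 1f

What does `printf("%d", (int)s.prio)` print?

[0]=0x1f (little-endian) → word 0x1f
rsvd:1 @ bit 0 → (0x1f>>0)&0x1 = 0x1
state:1 @ bit 1 → (0x1f>>1)&0x1 = 0x1
mode:1 @ bit 2 → (0x1f>>2)&0x1 = 0x1
prio:3 @ bit 3 → (0x1f>>3)&0x7 = 0x3  ←
tag:2 @ bit 6 → (0x1f>>6)&0x3 = 0x0

3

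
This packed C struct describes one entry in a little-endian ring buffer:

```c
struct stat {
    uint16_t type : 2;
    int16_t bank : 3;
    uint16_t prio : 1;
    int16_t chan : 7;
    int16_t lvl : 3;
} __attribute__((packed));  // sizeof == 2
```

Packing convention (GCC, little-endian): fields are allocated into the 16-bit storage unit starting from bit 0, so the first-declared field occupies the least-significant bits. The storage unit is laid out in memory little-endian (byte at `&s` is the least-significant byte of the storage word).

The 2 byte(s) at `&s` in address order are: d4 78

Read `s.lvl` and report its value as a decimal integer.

3

[0]=0xd4 [1]=0x78 (little-endian) → word 0x78d4
type:2 @ bit 0 → (0x78d4>>0)&0x3 = 0x0
bank:3 @ bit 2 → (0x78d4>>2)&0x7 = 0x5
prio:1 @ bit 5 → (0x78d4>>5)&0x1 = 0x0
chan:7 @ bit 6 → (0x78d4>>6)&0x7f = 0x63
lvl:3 @ bit 13 → (0x78d4>>13)&0x7 = 0x3  ←
lvl signed 3b, MSB=0: value = 3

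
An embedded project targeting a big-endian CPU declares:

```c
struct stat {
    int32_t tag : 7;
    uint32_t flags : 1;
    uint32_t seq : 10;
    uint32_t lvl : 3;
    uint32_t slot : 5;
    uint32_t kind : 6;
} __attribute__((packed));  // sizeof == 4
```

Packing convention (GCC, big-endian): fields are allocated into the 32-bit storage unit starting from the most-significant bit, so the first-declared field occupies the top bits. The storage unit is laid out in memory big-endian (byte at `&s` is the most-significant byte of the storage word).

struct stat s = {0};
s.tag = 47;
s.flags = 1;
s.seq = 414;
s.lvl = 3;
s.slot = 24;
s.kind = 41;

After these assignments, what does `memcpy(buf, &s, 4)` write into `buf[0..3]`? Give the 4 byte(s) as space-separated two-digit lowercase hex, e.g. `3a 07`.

5f 67 9e 29

tag:7 = 47 → 0x2f << 25 → word 0x5e000000
flags:1 = 1 → 0x1 << 24 → word 0x5f000000
seq:10 = 414 → 0x19e << 14 → word 0x5f678000
lvl:3 = 3 → 0x3 << 11 → word 0x5f679800
slot:5 = 24 → 0x18 << 6 → word 0x5f679e00
kind:6 = 41 → 0x29 << 0 → word 0x5f679e29
word = 0x5f679e29 → big-endian bytes:
  [0]=0x5f  [1]=0x67  [2]=0x9e  [3]=0x29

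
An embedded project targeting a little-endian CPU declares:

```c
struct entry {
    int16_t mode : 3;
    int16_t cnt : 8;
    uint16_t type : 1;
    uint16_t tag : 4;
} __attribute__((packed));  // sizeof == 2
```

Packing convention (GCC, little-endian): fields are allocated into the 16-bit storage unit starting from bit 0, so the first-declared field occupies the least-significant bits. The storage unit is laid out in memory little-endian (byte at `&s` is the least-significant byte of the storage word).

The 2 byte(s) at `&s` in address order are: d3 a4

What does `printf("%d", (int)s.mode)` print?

[0]=0xd3 [1]=0xa4 (little-endian) → word 0xa4d3
mode:3 @ bit 0 → (0xa4d3>>0)&0x7 = 0x3  ←
cnt:8 @ bit 3 → (0xa4d3>>3)&0xff = 0x9a
type:1 @ bit 11 → (0xa4d3>>11)&0x1 = 0x0
tag:4 @ bit 12 → (0xa4d3>>12)&0xf = 0xa
mode signed 3b, MSB=0: value = 3

3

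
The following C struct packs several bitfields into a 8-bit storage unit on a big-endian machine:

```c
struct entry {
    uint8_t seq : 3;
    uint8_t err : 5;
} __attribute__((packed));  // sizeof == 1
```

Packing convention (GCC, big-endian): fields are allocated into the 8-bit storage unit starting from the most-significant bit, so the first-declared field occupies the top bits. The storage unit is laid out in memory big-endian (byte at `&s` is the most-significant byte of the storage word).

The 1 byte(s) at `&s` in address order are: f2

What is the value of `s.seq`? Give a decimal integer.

7

[0]=0xf2 (big-endian) → word 0xf2
seq [5+:3] = (word>>5) & 0x7 = 7  ←
err [0+:5] = (word>>0) & 0x1f = 18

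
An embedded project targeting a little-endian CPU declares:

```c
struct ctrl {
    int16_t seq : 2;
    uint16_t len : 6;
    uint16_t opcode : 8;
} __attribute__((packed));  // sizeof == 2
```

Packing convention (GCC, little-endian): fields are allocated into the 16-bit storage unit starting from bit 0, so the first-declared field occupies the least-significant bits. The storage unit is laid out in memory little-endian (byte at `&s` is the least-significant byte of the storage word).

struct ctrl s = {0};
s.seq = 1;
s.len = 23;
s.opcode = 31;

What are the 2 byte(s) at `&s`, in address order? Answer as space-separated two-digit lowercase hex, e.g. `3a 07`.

seq (2b) val=1 bits=0x1 at bit 0: 0x0001
len (6b) val=23 bits=0x17 at bit 2: 0x005d
opcode (8b) val=31 bits=0x1f at bit 8: 0x1f5d
word = 0x1f5d → little-endian bytes:
  [0]=0x5d  [1]=0x1f

5d 1f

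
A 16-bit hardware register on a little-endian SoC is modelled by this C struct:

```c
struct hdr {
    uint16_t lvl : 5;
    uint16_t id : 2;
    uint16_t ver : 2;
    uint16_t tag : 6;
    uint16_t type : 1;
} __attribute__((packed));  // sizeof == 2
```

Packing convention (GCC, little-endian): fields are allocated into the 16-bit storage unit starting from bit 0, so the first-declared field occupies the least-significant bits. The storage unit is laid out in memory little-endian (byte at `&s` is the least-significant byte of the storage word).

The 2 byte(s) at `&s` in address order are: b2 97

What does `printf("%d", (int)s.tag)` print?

[0]=0xb2 [1]=0x97 (little-endian) → word 0x97b2
lvl:5 @ bit 0 → (0x97b2>>0)&0x1f = 0x12
id:2 @ bit 5 → (0x97b2>>5)&0x3 = 0x1
ver:2 @ bit 7 → (0x97b2>>7)&0x3 = 0x3
tag:6 @ bit 9 → (0x97b2>>9)&0x3f = 0xb  ←
type:1 @ bit 15 → (0x97b2>>15)&0x1 = 0x1

11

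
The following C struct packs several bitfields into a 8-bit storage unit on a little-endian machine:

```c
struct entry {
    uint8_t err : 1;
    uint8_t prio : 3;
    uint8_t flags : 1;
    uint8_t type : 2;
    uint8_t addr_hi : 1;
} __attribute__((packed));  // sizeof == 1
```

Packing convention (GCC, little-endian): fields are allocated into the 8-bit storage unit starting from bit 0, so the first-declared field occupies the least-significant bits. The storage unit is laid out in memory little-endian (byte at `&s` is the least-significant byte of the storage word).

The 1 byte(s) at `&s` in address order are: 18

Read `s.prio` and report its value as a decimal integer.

[0]=0x18 (little-endian) → word 0x18
err [0+:1] = (word>>0) & 0x1 = 0
prio [1+:3] = (word>>1) & 0x7 = 4  ←
flags [4+:1] = (word>>4) & 0x1 = 1
type [5+:2] = (word>>5) & 0x3 = 0
addr_hi [7+:1] = (word>>7) & 0x1 = 0

4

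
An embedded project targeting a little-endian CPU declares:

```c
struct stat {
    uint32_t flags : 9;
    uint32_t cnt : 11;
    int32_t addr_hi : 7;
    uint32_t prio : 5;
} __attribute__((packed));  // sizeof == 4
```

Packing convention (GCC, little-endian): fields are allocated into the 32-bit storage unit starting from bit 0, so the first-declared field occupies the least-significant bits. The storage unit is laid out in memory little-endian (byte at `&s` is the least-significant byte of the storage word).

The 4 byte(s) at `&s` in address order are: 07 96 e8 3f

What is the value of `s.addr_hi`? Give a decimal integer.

-2

[0]=0x07 [1]=0x96 [2]=0xe8 [3]=0x3f (little-endian) → word 0x3fe89607
flags [0+:9] = (word>>0) & 0x1ff = 7
cnt [9+:11] = (word>>9) & 0x7ff = 1099
addr_hi [20+:7] = (word>>20) & 0x7f = 126  ←
prio [27+:5] = (word>>27) & 0x1f = 7
addr_hi signed 7b, MSB=1: 126 - 128 = -2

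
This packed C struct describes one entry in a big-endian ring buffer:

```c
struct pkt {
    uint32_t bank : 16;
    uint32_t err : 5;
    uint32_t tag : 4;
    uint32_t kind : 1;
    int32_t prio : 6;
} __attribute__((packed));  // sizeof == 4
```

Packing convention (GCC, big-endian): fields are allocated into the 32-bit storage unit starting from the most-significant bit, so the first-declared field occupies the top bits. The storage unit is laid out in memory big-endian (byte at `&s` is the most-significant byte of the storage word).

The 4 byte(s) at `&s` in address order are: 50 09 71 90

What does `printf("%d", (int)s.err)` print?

14

[0]=0x50 [1]=0x09 [2]=0x71 [3]=0x90 (big-endian) → word 0x50097190
bank [16+:16] = (word>>16) & 0xffff = 20489
err [11+:5] = (word>>11) & 0x1f = 14  ←
tag [7+:4] = (word>>7) & 0xf = 3
kind [6+:1] = (word>>6) & 0x1 = 0
prio [0+:6] = (word>>0) & 0x3f = 16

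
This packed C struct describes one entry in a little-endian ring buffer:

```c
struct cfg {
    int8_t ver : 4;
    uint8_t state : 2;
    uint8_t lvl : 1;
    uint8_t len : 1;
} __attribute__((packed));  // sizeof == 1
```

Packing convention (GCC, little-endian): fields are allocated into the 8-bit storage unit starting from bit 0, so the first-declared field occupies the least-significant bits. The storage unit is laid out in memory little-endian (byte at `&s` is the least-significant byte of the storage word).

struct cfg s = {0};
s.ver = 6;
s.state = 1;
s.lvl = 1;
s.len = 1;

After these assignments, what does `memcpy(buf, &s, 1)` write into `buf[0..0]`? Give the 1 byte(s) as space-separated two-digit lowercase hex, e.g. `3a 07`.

d6

ver:4 = 6 → 0x6 << 0 → word 0x06
state:2 = 1 → 0x1 << 4 → word 0x16
lvl:1 = 1 → 0x1 << 6 → word 0x56
len:1 = 1 → 0x1 << 7 → word 0xd6
word = 0xd6 → little-endian bytes:
  [0]=0xd6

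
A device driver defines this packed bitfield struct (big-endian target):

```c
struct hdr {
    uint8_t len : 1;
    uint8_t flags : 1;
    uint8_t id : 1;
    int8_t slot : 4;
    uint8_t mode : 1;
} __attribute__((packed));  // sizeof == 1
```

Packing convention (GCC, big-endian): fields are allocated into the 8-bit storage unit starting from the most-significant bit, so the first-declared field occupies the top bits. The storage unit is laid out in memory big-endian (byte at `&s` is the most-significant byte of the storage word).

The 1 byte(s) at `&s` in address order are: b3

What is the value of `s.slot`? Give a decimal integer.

-7

[0]=0xb3 (big-endian) → word 0xb3
len:1 @ bit 7 → (0xb3>>7)&0x1 = 0x1
flags:1 @ bit 6 → (0xb3>>6)&0x1 = 0x0
id:1 @ bit 5 → (0xb3>>5)&0x1 = 0x1
slot:4 @ bit 1 → (0xb3>>1)&0xf = 0x9  ←
mode:1 @ bit 0 → (0xb3>>0)&0x1 = 0x1
slot signed 4b, MSB=1: 9 - 16 = -7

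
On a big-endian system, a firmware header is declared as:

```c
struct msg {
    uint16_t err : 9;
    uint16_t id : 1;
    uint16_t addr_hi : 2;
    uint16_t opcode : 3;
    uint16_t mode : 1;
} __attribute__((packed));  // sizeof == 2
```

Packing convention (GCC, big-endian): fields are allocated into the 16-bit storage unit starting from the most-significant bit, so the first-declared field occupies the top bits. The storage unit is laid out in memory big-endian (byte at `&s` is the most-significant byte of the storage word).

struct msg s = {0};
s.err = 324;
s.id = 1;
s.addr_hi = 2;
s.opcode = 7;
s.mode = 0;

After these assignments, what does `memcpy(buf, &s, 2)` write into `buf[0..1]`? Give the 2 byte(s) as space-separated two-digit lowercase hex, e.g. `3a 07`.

[7+:9] err=324 & 0x1ff = 0x144; word=0xa200
[6+:1] id=1 & 0x1 = 0x1; word=0xa240
[4+:2] addr_hi=2 & 0x3 = 0x2; word=0xa260
[1+:3] opcode=7 & 0x7 = 0x7; word=0xa26e
[0+:1] mode=0 & 0x1 = 0x0; word=0xa26e
word = 0xa26e → big-endian bytes:
  [0]=0xa2  [1]=0x6e

a2 6e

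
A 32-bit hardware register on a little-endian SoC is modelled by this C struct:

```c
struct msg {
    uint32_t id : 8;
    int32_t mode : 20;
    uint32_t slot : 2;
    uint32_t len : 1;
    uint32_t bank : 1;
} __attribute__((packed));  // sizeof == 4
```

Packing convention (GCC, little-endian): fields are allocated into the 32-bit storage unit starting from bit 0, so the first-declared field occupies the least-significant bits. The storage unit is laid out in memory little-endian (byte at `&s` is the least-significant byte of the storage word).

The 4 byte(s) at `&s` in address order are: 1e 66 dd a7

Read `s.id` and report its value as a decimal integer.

[0]=0x1e [1]=0x66 [2]=0xdd [3]=0xa7 (little-endian) → word 0xa7dd661e
id [0+:8] = (word>>0) & 0xff = 30  ←
mode [8+:20] = (word>>8) & 0xfffff = 515430
slot [28+:2] = (word>>28) & 0x3 = 2
len [30+:1] = (word>>30) & 0x1 = 0
bank [31+:1] = (word>>31) & 0x1 = 1

30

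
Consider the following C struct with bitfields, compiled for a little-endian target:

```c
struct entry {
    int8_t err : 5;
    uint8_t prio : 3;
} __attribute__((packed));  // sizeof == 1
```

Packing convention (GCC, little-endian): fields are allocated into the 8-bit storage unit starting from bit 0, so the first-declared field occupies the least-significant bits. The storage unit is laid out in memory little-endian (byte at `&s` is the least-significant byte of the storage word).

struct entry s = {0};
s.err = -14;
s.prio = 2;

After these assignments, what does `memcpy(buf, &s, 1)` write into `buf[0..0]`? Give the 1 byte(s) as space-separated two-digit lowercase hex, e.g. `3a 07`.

52

err (5b) val=-14 bits=0x12 at bit 0: 0x12
prio (3b) val=2 bits=0x2 at bit 5: 0x52
word = 0x52 → little-endian bytes:
  [0]=0x52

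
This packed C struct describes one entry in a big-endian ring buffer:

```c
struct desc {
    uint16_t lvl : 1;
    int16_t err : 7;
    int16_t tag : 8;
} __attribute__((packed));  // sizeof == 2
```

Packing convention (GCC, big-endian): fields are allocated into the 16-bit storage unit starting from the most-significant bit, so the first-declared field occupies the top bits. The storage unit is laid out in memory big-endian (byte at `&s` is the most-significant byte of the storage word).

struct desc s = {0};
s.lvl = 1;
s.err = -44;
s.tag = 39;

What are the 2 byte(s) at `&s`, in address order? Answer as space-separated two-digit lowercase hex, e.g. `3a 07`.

[15+:1] lvl=1 & 0x1 = 0x1; word=0x8000
[8+:7] err=-44 & 0x7f = 0x54; word=0xd400
[0+:8] tag=39 & 0xff = 0x27; word=0xd427
word = 0xd427 → big-endian bytes:
  [0]=0xd4  [1]=0x27

d4 27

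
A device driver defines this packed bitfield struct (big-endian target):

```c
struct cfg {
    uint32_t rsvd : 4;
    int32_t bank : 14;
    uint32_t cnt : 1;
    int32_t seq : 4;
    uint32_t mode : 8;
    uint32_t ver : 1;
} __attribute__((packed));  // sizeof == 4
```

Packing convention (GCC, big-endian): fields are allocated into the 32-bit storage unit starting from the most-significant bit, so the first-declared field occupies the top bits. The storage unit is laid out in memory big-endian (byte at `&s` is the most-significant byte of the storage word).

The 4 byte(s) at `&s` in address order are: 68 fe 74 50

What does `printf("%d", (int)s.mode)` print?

40

[0]=0x68 [1]=0xfe [2]=0x74 [3]=0x50 (big-endian) → word 0x68fe7450
rsvd:4 @ bit 28 → (0x68fe7450>>28)&0xf = 0x6
bank:14 @ bit 14 → (0x68fe7450>>14)&0x3fff = 0x23f9
cnt:1 @ bit 13 → (0x68fe7450>>13)&0x1 = 0x1
seq:4 @ bit 9 → (0x68fe7450>>9)&0xf = 0xa
mode:8 @ bit 1 → (0x68fe7450>>1)&0xff = 0x28  ←
ver:1 @ bit 0 → (0x68fe7450>>0)&0x1 = 0x0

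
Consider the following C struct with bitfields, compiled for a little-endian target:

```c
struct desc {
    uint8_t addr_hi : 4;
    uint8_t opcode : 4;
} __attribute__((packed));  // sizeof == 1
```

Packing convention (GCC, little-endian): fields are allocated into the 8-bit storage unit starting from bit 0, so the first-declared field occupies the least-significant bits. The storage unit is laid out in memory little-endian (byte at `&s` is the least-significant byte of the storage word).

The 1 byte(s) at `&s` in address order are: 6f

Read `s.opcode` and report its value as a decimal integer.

6

[0]=0x6f (little-endian) → word 0x6f
addr_hi [0+:4] = (word>>0) & 0xf = 15
opcode [4+:4] = (word>>4) & 0xf = 6  ←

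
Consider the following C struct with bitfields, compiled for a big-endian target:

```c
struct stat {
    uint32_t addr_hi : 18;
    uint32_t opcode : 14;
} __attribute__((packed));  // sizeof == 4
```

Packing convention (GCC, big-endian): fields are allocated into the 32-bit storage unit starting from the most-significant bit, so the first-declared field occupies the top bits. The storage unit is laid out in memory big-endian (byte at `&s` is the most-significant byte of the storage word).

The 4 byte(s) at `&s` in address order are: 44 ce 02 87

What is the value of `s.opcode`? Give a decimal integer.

647

[0]=0x44 [1]=0xce [2]=0x02 [3]=0x87 (big-endian) → word 0x44ce0287
addr_hi:18 @ bit 14 → (0x44ce0287>>14)&0x3ffff = 0x11338
opcode:14 @ bit 0 → (0x44ce0287>>0)&0x3fff = 0x287  ←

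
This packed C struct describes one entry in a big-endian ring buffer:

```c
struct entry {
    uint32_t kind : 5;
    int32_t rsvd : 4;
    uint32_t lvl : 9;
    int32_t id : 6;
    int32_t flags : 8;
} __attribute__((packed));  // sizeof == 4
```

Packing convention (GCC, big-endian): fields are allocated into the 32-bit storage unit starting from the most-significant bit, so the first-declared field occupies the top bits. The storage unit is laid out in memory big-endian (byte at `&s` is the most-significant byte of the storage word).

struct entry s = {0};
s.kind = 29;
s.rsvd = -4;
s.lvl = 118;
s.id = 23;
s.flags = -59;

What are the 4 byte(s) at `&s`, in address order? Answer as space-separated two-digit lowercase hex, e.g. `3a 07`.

kind (5b) val=29 bits=0x1d at bit 27: 0xe8000000
rsvd (4b) val=-4 bits=0xc at bit 23: 0xee000000
lvl (9b) val=118 bits=0x76 at bit 14: 0xee1d8000
id (6b) val=23 bits=0x17 at bit 8: 0xee1d9700
flags (8b) val=-59 bits=0xc5 at bit 0: 0xee1d97c5
word = 0xee1d97c5 → big-endian bytes:
  [0]=0xee  [1]=0x1d  [2]=0x97  [3]=0xc5

ee 1d 97 c5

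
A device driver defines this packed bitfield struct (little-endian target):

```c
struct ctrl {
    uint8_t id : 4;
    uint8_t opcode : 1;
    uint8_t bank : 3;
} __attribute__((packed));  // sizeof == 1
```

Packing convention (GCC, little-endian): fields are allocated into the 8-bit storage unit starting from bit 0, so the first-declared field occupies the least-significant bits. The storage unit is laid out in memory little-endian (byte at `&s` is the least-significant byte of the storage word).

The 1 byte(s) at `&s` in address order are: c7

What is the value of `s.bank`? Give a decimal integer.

6

[0]=0xc7 (little-endian) → word 0xc7
id [0+:4] = (word>>0) & 0xf = 7
opcode [4+:1] = (word>>4) & 0x1 = 0
bank [5+:3] = (word>>5) & 0x7 = 6  ←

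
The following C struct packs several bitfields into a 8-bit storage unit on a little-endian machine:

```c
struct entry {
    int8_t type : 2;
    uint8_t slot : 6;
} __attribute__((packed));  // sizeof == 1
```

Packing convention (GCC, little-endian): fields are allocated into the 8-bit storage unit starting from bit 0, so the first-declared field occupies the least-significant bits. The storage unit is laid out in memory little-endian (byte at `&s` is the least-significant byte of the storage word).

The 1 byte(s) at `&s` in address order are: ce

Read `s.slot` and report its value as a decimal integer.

[0]=0xce (little-endian) → word 0xce
type [0+:2] = (word>>0) & 0x3 = 2
slot [2+:6] = (word>>2) & 0x3f = 51  ←

51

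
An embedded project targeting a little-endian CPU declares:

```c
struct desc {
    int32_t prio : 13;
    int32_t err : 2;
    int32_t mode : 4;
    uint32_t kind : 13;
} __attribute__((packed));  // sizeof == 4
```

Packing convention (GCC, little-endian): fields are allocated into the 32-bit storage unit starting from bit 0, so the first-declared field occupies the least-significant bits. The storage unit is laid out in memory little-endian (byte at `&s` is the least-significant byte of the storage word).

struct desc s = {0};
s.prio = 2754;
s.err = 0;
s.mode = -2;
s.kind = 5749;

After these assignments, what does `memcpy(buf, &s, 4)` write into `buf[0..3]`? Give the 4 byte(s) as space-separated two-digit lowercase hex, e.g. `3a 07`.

c2 0a af b3

[0+:13] prio=2754 & 0x1fff = 0xac2; word=0x00000ac2
[13+:2] err=0 & 0x3 = 0x0; word=0x00000ac2
[15+:4] mode=-2 & 0xf = 0xe; word=0x00070ac2
[19+:13] kind=5749 & 0x1fff = 0x1675; word=0xb3af0ac2
word = 0xb3af0ac2 → little-endian bytes:
  [0]=0xc2  [1]=0x0a  [2]=0xaf  [3]=0xb3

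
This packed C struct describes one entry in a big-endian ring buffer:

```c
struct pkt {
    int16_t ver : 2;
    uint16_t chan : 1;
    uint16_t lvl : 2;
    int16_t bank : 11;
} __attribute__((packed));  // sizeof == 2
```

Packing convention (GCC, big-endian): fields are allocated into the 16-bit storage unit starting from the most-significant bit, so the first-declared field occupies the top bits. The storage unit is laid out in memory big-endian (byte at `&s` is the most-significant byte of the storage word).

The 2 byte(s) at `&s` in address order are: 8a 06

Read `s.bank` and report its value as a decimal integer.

[0]=0x8a [1]=0x06 (big-endian) → word 0x8a06
ver:2 @ bit 14 → (0x8a06>>14)&0x3 = 0x2
chan:1 @ bit 13 → (0x8a06>>13)&0x1 = 0x0
lvl:2 @ bit 11 → (0x8a06>>11)&0x3 = 0x1
bank:11 @ bit 0 → (0x8a06>>0)&0x7ff = 0x206  ←
bank signed 11b, MSB=0: value = 518

518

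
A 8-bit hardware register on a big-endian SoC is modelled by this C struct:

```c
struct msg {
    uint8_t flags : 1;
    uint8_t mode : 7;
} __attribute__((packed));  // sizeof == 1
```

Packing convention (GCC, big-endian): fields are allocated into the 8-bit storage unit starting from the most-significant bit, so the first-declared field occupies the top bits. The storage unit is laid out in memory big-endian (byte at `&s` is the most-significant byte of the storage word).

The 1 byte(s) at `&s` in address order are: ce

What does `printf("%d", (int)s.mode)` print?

78

[0]=0xce (big-endian) → word 0xce
flags:1 @ bit 7 → (0xce>>7)&0x1 = 0x1
mode:7 @ bit 0 → (0xce>>0)&0x7f = 0x4e  ←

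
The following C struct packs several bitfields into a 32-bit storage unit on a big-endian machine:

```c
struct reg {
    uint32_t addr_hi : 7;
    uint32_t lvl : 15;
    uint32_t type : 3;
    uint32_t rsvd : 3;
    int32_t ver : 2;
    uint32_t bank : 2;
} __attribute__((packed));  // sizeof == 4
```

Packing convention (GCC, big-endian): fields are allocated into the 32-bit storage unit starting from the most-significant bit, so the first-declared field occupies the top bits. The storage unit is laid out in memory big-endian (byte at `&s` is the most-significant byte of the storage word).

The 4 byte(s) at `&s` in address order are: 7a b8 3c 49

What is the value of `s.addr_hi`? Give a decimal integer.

61

[0]=0x7a [1]=0xb8 [2]=0x3c [3]=0x49 (big-endian) → word 0x7ab83c49
addr_hi [25+:7] = (word>>25) & 0x7f = 61  ←
lvl [10+:15] = (word>>10) & 0x7fff = 11791
type [7+:3] = (word>>7) & 0x7 = 0
rsvd [4+:3] = (word>>4) & 0x7 = 4
ver [2+:2] = (word>>2) & 0x3 = 2
bank [0+:2] = (word>>0) & 0x3 = 1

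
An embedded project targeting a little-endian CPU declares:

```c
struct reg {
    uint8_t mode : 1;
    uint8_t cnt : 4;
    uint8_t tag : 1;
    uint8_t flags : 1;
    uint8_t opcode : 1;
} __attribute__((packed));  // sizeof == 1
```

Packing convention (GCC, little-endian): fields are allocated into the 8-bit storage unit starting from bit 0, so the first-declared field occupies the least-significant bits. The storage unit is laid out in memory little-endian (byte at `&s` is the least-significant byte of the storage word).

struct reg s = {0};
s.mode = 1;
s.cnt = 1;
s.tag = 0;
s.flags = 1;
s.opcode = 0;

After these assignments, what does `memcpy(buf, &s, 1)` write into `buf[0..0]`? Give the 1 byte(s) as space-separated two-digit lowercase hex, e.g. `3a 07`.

43

mode (1b) val=1 bits=0x1 at bit 0: 0x01
cnt (4b) val=1 bits=0x1 at bit 1: 0x03
tag (1b) val=0 bits=0x0 at bit 5: 0x03
flags (1b) val=1 bits=0x1 at bit 6: 0x43
opcode (1b) val=0 bits=0x0 at bit 7: 0x43
word = 0x43 → little-endian bytes:
  [0]=0x43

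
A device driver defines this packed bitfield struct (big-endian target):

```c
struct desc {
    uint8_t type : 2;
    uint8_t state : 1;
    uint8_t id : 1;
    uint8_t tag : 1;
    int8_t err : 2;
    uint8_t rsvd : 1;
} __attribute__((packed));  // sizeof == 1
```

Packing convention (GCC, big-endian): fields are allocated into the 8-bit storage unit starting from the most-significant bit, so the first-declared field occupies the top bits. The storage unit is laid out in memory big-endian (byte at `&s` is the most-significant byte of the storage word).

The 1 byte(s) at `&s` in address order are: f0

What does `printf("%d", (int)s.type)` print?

3

[0]=0xf0 (big-endian) → word 0xf0
type [6+:2] = (word>>6) & 0x3 = 3  ←
state [5+:1] = (word>>5) & 0x1 = 1
id [4+:1] = (word>>4) & 0x1 = 1
tag [3+:1] = (word>>3) & 0x1 = 0
err [1+:2] = (word>>1) & 0x3 = 0
rsvd [0+:1] = (word>>0) & 0x1 = 0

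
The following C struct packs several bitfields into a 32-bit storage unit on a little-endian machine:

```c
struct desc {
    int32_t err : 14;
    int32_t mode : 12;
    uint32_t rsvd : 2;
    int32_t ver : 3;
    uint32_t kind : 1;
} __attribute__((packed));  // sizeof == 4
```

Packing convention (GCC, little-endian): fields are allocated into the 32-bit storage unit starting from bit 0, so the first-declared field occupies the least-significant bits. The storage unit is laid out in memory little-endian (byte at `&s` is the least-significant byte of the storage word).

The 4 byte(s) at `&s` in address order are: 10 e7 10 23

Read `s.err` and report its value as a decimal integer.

-6384

[0]=0x10 [1]=0xe7 [2]=0x10 [3]=0x23 (little-endian) → word 0x2310e710
err [0+:14] = (word>>0) & 0x3fff = 10000  ←
mode [14+:12] = (word>>14) & 0xfff = 3139
rsvd [26+:2] = (word>>26) & 0x3 = 0
ver [28+:3] = (word>>28) & 0x7 = 2
kind [31+:1] = (word>>31) & 0x1 = 0
err signed 14b, MSB=1: 10000 - 16384 = -6384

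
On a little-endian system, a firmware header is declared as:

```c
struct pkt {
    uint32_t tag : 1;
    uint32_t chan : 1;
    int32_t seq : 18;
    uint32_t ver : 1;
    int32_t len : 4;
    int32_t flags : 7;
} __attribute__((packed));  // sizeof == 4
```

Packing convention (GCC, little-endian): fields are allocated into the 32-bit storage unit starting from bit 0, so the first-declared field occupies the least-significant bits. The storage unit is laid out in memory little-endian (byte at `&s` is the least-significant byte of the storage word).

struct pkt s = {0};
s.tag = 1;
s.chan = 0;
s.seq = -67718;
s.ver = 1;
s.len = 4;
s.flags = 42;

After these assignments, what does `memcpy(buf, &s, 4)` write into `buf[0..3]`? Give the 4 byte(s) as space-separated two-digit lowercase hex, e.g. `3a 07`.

[0+:1] tag=1 & 0x1 = 0x1; word=0x00000001
[1+:1] chan=0 & 0x1 = 0x0; word=0x00000001
[2+:18] seq=-67718 & 0x3ffff = 0x2f77a; word=0x000bdde9
[20+:1] ver=1 & 0x1 = 0x1; word=0x001bdde9
[21+:4] len=4 & 0xf = 0x4; word=0x009bdde9
[25+:7] flags=42 & 0x7f = 0x2a; word=0x549bdde9
word = 0x549bdde9 → little-endian bytes:
  [0]=0xe9  [1]=0xdd  [2]=0x9b  [3]=0x54

e9 dd 9b 54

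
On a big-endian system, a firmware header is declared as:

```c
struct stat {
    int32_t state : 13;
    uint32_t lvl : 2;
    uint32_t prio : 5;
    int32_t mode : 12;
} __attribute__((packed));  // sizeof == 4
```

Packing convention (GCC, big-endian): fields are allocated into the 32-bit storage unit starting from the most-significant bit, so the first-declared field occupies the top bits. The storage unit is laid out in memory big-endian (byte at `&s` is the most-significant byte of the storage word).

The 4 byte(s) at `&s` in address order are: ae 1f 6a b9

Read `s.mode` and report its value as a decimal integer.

-1351

[0]=0xae [1]=0x1f [2]=0x6a [3]=0xb9 (big-endian) → word 0xae1f6ab9
state:13 @ bit 19 → (0xae1f6ab9>>19)&0x1fff = 0x15c3
lvl:2 @ bit 17 → (0xae1f6ab9>>17)&0x3 = 0x3
prio:5 @ bit 12 → (0xae1f6ab9>>12)&0x1f = 0x16
mode:12 @ bit 0 → (0xae1f6ab9>>0)&0xfff = 0xab9  ←
mode signed 12b, MSB=1: 2745 - 4096 = -1351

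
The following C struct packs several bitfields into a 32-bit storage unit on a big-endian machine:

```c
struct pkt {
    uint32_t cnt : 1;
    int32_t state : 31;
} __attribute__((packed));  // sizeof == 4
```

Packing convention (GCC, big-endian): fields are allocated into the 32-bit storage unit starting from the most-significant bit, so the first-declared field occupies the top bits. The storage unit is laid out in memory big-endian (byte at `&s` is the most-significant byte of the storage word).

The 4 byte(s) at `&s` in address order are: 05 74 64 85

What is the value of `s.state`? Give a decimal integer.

[0]=0x05 [1]=0x74 [2]=0x64 [3]=0x85 (big-endian) → word 0x05746485
cnt:1 @ bit 31 → (0x05746485>>31)&0x1 = 0x0
state:31 @ bit 0 → (0x05746485>>0)&0x7fffffff = 0x5746485  ←
state signed 31b, MSB=0: value = 91513989

91513989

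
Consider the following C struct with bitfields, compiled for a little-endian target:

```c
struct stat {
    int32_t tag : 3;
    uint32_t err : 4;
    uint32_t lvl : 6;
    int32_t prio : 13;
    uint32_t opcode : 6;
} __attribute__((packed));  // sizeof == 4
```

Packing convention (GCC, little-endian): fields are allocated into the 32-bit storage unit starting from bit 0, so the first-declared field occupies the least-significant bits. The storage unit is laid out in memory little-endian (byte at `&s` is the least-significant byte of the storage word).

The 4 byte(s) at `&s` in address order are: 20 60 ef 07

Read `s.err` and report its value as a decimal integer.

4

[0]=0x20 [1]=0x60 [2]=0xef [3]=0x07 (little-endian) → word 0x07ef6020
tag:3 @ bit 0 → (0x07ef6020>>0)&0x7 = 0x0
err:4 @ bit 3 → (0x07ef6020>>3)&0xf = 0x4  ←
lvl:6 @ bit 7 → (0x07ef6020>>7)&0x3f = 0x0
prio:13 @ bit 13 → (0x07ef6020>>13)&0x1fff = 0x1f7b
opcode:6 @ bit 26 → (0x07ef6020>>26)&0x3f = 0x1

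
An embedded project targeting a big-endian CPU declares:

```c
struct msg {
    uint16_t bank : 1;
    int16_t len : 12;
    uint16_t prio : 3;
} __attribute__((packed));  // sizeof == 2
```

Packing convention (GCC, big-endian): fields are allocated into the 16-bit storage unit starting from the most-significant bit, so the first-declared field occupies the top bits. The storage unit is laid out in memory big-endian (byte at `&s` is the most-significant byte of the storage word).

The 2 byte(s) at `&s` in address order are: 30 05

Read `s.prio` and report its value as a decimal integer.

5

[0]=0x30 [1]=0x05 (big-endian) → word 0x3005
bank [15+:1] = (word>>15) & 0x1 = 0
len [3+:12] = (word>>3) & 0xfff = 1536
prio [0+:3] = (word>>0) & 0x7 = 5  ←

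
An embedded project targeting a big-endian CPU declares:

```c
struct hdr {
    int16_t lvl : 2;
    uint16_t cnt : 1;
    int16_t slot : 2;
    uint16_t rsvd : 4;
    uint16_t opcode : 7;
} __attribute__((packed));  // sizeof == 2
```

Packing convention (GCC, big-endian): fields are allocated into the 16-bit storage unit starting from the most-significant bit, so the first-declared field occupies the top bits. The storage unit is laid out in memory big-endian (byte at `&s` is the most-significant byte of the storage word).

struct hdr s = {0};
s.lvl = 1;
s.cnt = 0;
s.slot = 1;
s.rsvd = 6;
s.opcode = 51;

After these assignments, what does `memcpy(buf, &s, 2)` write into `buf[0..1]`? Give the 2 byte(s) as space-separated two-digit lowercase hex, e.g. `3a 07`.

4b 33

[14+:2] lvl=1 & 0x3 = 0x1; word=0x4000
[13+:1] cnt=0 & 0x1 = 0x0; word=0x4000
[11+:2] slot=1 & 0x3 = 0x1; word=0x4800
[7+:4] rsvd=6 & 0xf = 0x6; word=0x4b00
[0+:7] opcode=51 & 0x7f = 0x33; word=0x4b33
word = 0x4b33 → big-endian bytes:
  [0]=0x4b  [1]=0x33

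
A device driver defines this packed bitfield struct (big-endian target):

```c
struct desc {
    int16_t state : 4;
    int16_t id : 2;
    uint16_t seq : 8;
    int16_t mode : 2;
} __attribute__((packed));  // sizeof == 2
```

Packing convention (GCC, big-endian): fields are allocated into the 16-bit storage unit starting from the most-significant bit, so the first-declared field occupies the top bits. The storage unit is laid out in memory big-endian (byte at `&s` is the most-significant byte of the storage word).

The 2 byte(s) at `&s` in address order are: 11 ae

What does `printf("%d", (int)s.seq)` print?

107

[0]=0x11 [1]=0xae (big-endian) → word 0x11ae
state:4 @ bit 12 → (0x11ae>>12)&0xf = 0x1
id:2 @ bit 10 → (0x11ae>>10)&0x3 = 0x0
seq:8 @ bit 2 → (0x11ae>>2)&0xff = 0x6b  ←
mode:2 @ bit 0 → (0x11ae>>0)&0x3 = 0x2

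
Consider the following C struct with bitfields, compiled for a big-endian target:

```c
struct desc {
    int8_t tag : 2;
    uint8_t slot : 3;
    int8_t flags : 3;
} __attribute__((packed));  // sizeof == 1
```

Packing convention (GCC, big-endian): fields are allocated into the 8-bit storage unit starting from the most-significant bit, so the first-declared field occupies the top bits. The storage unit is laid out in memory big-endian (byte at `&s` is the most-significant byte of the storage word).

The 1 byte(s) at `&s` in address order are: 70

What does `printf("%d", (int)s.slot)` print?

[0]=0x70 (big-endian) → word 0x70
tag [6+:2] = (word>>6) & 0x3 = 1
slot [3+:3] = (word>>3) & 0x7 = 6  ←
flags [0+:3] = (word>>0) & 0x7 = 0

6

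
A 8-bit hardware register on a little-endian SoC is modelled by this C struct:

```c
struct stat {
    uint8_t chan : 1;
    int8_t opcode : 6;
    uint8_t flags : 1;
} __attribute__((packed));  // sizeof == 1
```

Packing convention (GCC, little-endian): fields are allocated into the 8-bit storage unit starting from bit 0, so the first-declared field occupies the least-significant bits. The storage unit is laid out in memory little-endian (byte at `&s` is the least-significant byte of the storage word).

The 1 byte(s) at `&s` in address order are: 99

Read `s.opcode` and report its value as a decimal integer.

12

[0]=0x99 (little-endian) → word 0x99
chan [0+:1] = (word>>0) & 0x1 = 1
opcode [1+:6] = (word>>1) & 0x3f = 12  ←
flags [7+:1] = (word>>7) & 0x1 = 1
opcode signed 6b, MSB=0: value = 12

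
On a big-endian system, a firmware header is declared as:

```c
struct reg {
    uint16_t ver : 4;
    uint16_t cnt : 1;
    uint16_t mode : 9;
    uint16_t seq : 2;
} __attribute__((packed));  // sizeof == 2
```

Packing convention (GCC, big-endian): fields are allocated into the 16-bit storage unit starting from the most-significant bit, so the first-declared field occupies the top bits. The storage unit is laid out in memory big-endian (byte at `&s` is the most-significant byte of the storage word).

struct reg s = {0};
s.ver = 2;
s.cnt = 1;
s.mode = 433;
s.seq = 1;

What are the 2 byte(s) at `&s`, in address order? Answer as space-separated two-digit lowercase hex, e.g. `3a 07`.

ver:4 = 2 → 0x2 << 12 → word 0x2000
cnt:1 = 1 → 0x1 << 11 → word 0x2800
mode:9 = 433 → 0x1b1 << 2 → word 0x2ec4
seq:2 = 1 → 0x1 << 0 → word 0x2ec5
word = 0x2ec5 → big-endian bytes:
  [0]=0x2e  [1]=0xc5

2e c5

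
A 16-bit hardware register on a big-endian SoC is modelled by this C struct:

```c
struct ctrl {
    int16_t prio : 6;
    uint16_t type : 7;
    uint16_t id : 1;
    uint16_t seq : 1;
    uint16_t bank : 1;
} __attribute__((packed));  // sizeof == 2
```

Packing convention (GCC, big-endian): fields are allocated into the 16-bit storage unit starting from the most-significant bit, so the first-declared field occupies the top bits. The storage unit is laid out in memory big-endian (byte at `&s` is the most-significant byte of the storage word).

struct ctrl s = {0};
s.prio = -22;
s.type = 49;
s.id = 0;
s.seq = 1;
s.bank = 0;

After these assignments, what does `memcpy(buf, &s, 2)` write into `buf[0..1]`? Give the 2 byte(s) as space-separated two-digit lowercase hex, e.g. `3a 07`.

prio:6 = -22 → 0x2a << 10 → word 0xa800
type:7 = 49 → 0x31 << 3 → word 0xa988
id:1 = 0 → 0x0 << 2 → word 0xa988
seq:1 = 1 → 0x1 << 1 → word 0xa98a
bank:1 = 0 → 0x0 << 0 → word 0xa98a
word = 0xa98a → big-endian bytes:
  [0]=0xa9  [1]=0x8a

a9 8a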